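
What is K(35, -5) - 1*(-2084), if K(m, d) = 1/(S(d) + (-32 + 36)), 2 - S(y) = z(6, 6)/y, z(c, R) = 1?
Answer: 64609/31 ≈ 2084.2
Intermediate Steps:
S(y) = 2 - 1/y
K(m, d) = 1/(6 - 1/d) (K(m, d) = 1/((2 - 1/d) + (-32 + 36)) = 1/((2 - 1/d) + 4) = 1/(6 - 1/d))
K(35, -5) - 1*(-2084) = -5/(-1 + 6*(-5)) - 1*(-2084) = -5/(-1 - 30) + 2084 = -5/(-31) + 2084 = -5*(-1/31) + 2084 = 5/31 + 2084 = 64609/31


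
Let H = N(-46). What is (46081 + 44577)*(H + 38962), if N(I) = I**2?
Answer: 3724049324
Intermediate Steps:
H = 2116 (H = (-46)**2 = 2116)
(46081 + 44577)*(H + 38962) = (46081 + 44577)*(2116 + 38962) = 90658*41078 = 3724049324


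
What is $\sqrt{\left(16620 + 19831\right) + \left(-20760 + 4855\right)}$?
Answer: $\sqrt{20546} \approx 143.34$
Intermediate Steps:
$\sqrt{\left(16620 + 19831\right) + \left(-20760 + 4855\right)} = \sqrt{36451 - 15905} = \sqrt{20546}$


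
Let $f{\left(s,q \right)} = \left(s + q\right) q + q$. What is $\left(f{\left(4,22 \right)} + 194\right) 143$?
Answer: $112684$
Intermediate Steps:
$f{\left(s,q \right)} = q + q \left(q + s\right)$ ($f{\left(s,q \right)} = \left(q + s\right) q + q = q \left(q + s\right) + q = q + q \left(q + s\right)$)
$\left(f{\left(4,22 \right)} + 194\right) 143 = \left(22 \left(1 + 22 + 4\right) + 194\right) 143 = \left(22 \cdot 27 + 194\right) 143 = \left(594 + 194\right) 143 = 788 \cdot 143 = 112684$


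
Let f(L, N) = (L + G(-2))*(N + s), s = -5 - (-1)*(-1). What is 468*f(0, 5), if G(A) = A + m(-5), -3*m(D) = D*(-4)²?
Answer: -11544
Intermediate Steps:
s = -6 (s = -5 - 1*1 = -5 - 1 = -6)
m(D) = -16*D/3 (m(D) = -D*(-4)²/3 = -D*16/3 = -16*D/3)
G(A) = 80/3 + A (G(A) = A - 16/3*(-5) = A + 80/3 = 80/3 + A)
f(L, N) = (-6 + N)*(74/3 + L) (f(L, N) = (L + (80/3 - 2))*(N - 6) = (L + 74/3)*(-6 + N) = (74/3 + L)*(-6 + N) = (-6 + N)*(74/3 + L))
468*f(0, 5) = 468*(-148 - 6*0 + (74/3)*5 + 0*5) = 468*(-148 + 0 + 370/3 + 0) = 468*(-74/3) = -11544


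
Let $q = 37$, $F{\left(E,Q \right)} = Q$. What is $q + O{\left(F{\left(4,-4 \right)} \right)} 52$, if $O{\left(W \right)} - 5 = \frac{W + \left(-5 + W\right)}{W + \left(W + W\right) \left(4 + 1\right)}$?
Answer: $\frac{3436}{11} \approx 312.36$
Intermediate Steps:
$O{\left(W \right)} = 5 + \frac{-5 + 2 W}{11 W}$ ($O{\left(W \right)} = 5 + \frac{W + \left(-5 + W\right)}{W + \left(W + W\right) \left(4 + 1\right)} = 5 + \frac{-5 + 2 W}{W + 2 W 5} = 5 + \frac{-5 + 2 W}{W + 10 W} = 5 + \frac{-5 + 2 W}{11 W}$)
$q + O{\left(F{\left(4,-4 \right)} \right)} 52 = 37 + \frac{-5 + 57 \left(-4\right)}{11 \left(-4\right)} 52 = 37 + \frac{1}{11} \left(- \frac{1}{4}\right) \left(-5 - 228\right) 52 = 37 + \frac{1}{11} \left(- \frac{1}{4}\right) \left(-233\right) 52 = 37 + \frac{233}{44} \cdot 52 = 37 + \frac{3029}{11} = \frac{3436}{11}$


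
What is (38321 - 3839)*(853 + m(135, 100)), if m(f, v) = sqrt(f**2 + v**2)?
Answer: 29413146 + 172410*sqrt(1129) ≈ 3.5206e+7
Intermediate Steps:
(38321 - 3839)*(853 + m(135, 100)) = (38321 - 3839)*(853 + sqrt(135**2 + 100**2)) = 34482*(853 + sqrt(18225 + 10000)) = 34482*(853 + sqrt(28225)) = 34482*(853 + 5*sqrt(1129)) = 29413146 + 172410*sqrt(1129)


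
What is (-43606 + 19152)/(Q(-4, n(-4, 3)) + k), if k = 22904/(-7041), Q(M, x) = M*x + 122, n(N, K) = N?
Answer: -86090307/474377 ≈ -181.48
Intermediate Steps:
Q(M, x) = 122 + M*x
k = -22904/7041 (k = 22904*(-1/7041) = -22904/7041 ≈ -3.2529)
(-43606 + 19152)/(Q(-4, n(-4, 3)) + k) = (-43606 + 19152)/((122 - 4*(-4)) - 22904/7041) = -24454/((122 + 16) - 22904/7041) = -24454/(138 - 22904/7041) = -24454/948754/7041 = -24454*7041/948754 = -86090307/474377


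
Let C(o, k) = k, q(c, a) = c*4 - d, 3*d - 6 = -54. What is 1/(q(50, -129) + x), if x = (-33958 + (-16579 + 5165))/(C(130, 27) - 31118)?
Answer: 31091/6761028 ≈ 0.0045986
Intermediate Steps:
d = -16 (d = 2 + (1/3)*(-54) = 2 - 18 = -16)
q(c, a) = 16 + 4*c (q(c, a) = c*4 - 1*(-16) = 4*c + 16 = 16 + 4*c)
x = 45372/31091 (x = (-33958 + (-16579 + 5165))/(27 - 31118) = (-33958 - 11414)/(-31091) = -45372*(-1/31091) = 45372/31091 ≈ 1.4593)
1/(q(50, -129) + x) = 1/((16 + 4*50) + 45372/31091) = 1/((16 + 200) + 45372/31091) = 1/(216 + 45372/31091) = 1/(6761028/31091) = 31091/6761028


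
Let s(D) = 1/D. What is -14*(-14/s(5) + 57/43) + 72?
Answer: 44438/43 ≈ 1033.4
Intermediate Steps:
s(D) = 1/D
-14*(-14/s(5) + 57/43) + 72 = -14*(-14/(1/5) + 57/43) + 72 = -14*(-14/1/5 + 57*(1/43)) + 72 = -14*(-14*5 + 57/43) + 72 = -14*(-70 + 57/43) + 72 = -14*(-2953/43) + 72 = 41342/43 + 72 = 44438/43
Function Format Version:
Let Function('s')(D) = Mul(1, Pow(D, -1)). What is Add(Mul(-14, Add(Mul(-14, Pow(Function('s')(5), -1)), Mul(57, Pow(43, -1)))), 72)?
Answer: Rational(44438, 43) ≈ 1033.4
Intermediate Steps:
Function('s')(D) = Pow(D, -1)
Add(Mul(-14, Add(Mul(-14, Pow(Function('s')(5), -1)), Mul(57, Pow(43, -1)))), 72) = Add(Mul(-14, Add(Mul(-14, Pow(Pow(5, -1), -1)), Mul(57, Pow(43, -1)))), 72) = Add(Mul(-14, Add(Mul(-14, Pow(Rational(1, 5), -1)), Mul(57, Rational(1, 43)))), 72) = Add(Mul(-14, Add(Mul(-14, 5), Rational(57, 43))), 72) = Add(Mul(-14, Add(-70, Rational(57, 43))), 72) = Add(Mul(-14, Rational(-2953, 43)), 72) = Add(Rational(41342, 43), 72) = Rational(44438, 43)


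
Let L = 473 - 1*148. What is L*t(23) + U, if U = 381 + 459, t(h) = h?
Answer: 8315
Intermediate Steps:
L = 325 (L = 473 - 148 = 325)
U = 840
L*t(23) + U = 325*23 + 840 = 7475 + 840 = 8315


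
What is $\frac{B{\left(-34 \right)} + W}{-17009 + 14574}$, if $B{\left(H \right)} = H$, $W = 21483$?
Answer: $- \frac{21449}{2435} \approx -8.8086$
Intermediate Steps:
$\frac{B{\left(-34 \right)} + W}{-17009 + 14574} = \frac{-34 + 21483}{-17009 + 14574} = \frac{21449}{-2435} = 21449 \left(- \frac{1}{2435}\right) = - \frac{21449}{2435}$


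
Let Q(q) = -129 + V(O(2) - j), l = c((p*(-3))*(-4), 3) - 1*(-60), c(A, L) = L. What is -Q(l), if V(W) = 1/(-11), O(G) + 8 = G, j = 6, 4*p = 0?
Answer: 1420/11 ≈ 129.09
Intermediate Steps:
p = 0 (p = (¼)*0 = 0)
O(G) = -8 + G
V(W) = -1/11
l = 63 (l = 3 - 1*(-60) = 3 + 60 = 63)
Q(q) = -1420/11 (Q(q) = -129 - 1/11 = -1420/11)
-Q(l) = -1*(-1420/11) = 1420/11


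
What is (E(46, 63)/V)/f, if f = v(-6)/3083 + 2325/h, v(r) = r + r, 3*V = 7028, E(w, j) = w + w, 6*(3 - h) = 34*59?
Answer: -10069078/1800159701 ≈ -0.0055934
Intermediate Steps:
h = -994/3 (h = 3 - 17*59/3 = 3 - 1/6*2006 = 3 - 1003/3 = -994/3 ≈ -331.33)
E(w, j) = 2*w
V = 7028/3 (V = (1/3)*7028 = 7028/3 ≈ 2342.7)
v(r) = 2*r
f = -21515853/3064502 (f = (2*(-6))/3083 + 2325/(-994/3) = -12*1/3083 + 2325*(-3/994) = -12/3083 - 6975/994 = -21515853/3064502 ≈ -7.0210)
(E(46, 63)/V)/f = ((2*46)/(7028/3))/(-21515853/3064502) = (92*(3/7028))*(-3064502/21515853) = (69/1757)*(-3064502/21515853) = -10069078/1800159701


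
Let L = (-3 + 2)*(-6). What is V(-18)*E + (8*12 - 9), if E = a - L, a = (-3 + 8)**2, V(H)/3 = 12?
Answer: 771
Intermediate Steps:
V(H) = 36 (V(H) = 3*12 = 36)
a = 25 (a = 5**2 = 25)
L = 6 (L = -1*(-6) = 6)
E = 19 (E = 25 - 1*6 = 25 - 6 = 19)
V(-18)*E + (8*12 - 9) = 36*19 + (8*12 - 9) = 684 + (96 - 9) = 684 + 87 = 771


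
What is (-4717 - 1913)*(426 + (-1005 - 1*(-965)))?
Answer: -2559180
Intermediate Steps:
(-4717 - 1913)*(426 + (-1005 - 1*(-965))) = -6630*(426 + (-1005 + 965)) = -6630*(426 - 40) = -6630*386 = -2559180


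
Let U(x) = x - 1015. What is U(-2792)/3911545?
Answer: -3807/3911545 ≈ -0.00097327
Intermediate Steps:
U(x) = -1015 + x
U(-2792)/3911545 = (-1015 - 2792)/3911545 = -3807*1/3911545 = -3807/3911545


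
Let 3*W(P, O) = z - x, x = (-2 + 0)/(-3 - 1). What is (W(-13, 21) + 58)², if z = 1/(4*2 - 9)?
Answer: 13225/4 ≈ 3306.3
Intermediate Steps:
z = -1 (z = 1/(8 - 9) = 1/(-1) = -1)
x = ½ (x = -2/(-4) = -2*(-¼) = ½ ≈ 0.50000)
W(P, O) = -½ (W(P, O) = (-1 - 1*½)/3 = (-1 - ½)/3 = (⅓)*(-3/2) = -½)
(W(-13, 21) + 58)² = (-½ + 58)² = (115/2)² = 13225/4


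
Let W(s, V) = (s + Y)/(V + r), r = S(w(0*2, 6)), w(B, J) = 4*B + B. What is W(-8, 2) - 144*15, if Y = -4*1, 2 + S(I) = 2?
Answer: -2166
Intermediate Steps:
w(B, J) = 5*B
S(I) = 0 (S(I) = -2 + 2 = 0)
Y = -4
r = 0
W(s, V) = (-4 + s)/V (W(s, V) = (s - 4)/(V + 0) = (-4 + s)/V)
W(-8, 2) - 144*15 = (-4 - 8)/2 - 144*15 = (½)*(-12) - 2160 = -6 - 2160 = -2166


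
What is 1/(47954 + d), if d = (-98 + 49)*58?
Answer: 1/45112 ≈ 2.2167e-5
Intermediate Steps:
d = -2842 (d = -49*58 = -2842)
1/(47954 + d) = 1/(47954 - 2842) = 1/45112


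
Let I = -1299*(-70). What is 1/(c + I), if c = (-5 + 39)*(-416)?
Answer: 1/76786 ≈ 1.3023e-5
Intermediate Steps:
c = -14144 (c = 34*(-416) = -14144)
I = 90930
1/(c + I) = 1/(-14144 + 90930) = 1/76786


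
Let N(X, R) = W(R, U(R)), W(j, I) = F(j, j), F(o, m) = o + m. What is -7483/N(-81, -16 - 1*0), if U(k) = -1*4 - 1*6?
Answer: 7483/32 ≈ 233.84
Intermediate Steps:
U(k) = -10 (U(k) = -4 - 6 = -10)
F(o, m) = m + o
W(j, I) = 2*j (W(j, I) = j + j = 2*j)
N(X, R) = 2*R
-7483/N(-81, -16 - 1*0) = -7483*1/(2*(-16 - 1*0)) = -7483*1/(2*(-16 + 0)) = -7483/(2*(-16)) = -7483/(-32) = -7483*(-1/32) = 7483/32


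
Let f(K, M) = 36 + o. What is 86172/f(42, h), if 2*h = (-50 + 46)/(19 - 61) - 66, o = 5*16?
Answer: 21543/29 ≈ 742.86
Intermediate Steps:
o = 80
h = -692/21 (h = ((-50 + 46)/(19 - 61) - 66)/2 = (-4/(-42) - 66)/2 = (-4*(-1/42) - 66)/2 = (2/21 - 66)/2 = (½)*(-1384/21) = -692/21 ≈ -32.952)
f(K, M) = 116 (f(K, M) = 36 + 80 = 116)
86172/f(42, h) = 86172/116 = 86172*(1/116) = 21543/29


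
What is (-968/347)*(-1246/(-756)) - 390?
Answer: -3696986/9369 ≈ -394.60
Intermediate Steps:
(-968/347)*(-1246/(-756)) - 390 = (-968*1/347)*(-1246*(-1/756)) - 390 = -968/347*89/54 - 390 = -43076/9369 - 390 = -3696986/9369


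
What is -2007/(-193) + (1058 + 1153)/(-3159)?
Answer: 1971130/203229 ≈ 9.6991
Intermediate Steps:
-2007/(-193) + (1058 + 1153)/(-3159) = -2007*(-1/193) + 2211*(-1/3159) = 2007/193 - 737/1053 = 1971130/203229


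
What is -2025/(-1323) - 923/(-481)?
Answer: 6254/1813 ≈ 3.4495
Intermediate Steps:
-2025/(-1323) - 923/(-481) = -2025*(-1/1323) - 923*(-1/481) = 75/49 + 71/37 = 6254/1813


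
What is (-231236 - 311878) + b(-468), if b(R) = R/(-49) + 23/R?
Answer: -12454472351/22932 ≈ -5.4310e+5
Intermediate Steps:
b(R) = 23/R - R/49 (b(R) = R*(-1/49) + 23/R = -R/49 + 23/R = 23/R - R/49)
(-231236 - 311878) + b(-468) = (-231236 - 311878) + (23/(-468) - 1/49*(-468)) = -543114 + (23*(-1/468) + 468/49) = -543114 + (-23/468 + 468/49) = -543114 + 217897/22932 = -12454472351/22932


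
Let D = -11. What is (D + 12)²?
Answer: 1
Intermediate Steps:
(D + 12)² = (-11 + 12)² = 1² = 1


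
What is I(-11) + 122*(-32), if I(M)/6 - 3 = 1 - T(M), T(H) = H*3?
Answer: -3682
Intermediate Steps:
T(H) = 3*H
I(M) = 24 - 18*M (I(M) = 18 + 6*(1 - 3*M) = 18 + (6 - 18*M) = 24 - 18*M)
I(-11) + 122*(-32) = (24 - 18*(-11)) + 122*(-32) = (24 + 198) - 3904 = 222 - 3904 = -3682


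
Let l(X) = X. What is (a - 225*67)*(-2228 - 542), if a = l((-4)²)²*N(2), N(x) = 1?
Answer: 41048630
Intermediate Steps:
a = 256 (a = ((-4)²)²*1 = 16²*1 = 256*1 = 256)
(a - 225*67)*(-2228 - 542) = (256 - 225*67)*(-2228 - 542) = (256 - 15075)*(-2770) = -14819*(-2770) = 41048630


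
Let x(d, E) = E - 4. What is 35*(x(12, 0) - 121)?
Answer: -4375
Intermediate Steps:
x(d, E) = -4 + E
35*(x(12, 0) - 121) = 35*((-4 + 0) - 121) = 35*(-4 - 121) = 35*(-125) = -4375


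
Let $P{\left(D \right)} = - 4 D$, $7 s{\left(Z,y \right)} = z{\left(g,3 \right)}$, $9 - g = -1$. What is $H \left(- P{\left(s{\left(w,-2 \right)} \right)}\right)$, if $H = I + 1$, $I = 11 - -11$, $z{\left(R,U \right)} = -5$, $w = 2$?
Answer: $- \frac{460}{7} \approx -65.714$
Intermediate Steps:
$g = 10$ ($g = 9 - -1 = 9 + 1 = 10$)
$s{\left(Z,y \right)} = - \frac{5}{7}$ ($s{\left(Z,y \right)} = \frac{1}{7} \left(-5\right) = - \frac{5}{7}$)
$I = 22$ ($I = 11 + 11 = 22$)
$H = 23$ ($H = 22 + 1 = 23$)
$H \left(- P{\left(s{\left(w,-2 \right)} \right)}\right) = 23 \left(- \frac{\left(-4\right) \left(-5\right)}{7}\right) = 23 \left(\left(-1\right) \frac{20}{7}\right) = 23 \left(- \frac{20}{7}\right) = - \frac{460}{7}$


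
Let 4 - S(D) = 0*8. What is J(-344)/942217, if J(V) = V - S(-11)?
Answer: -348/942217 ≈ -0.00036934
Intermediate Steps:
S(D) = 4 (S(D) = 4 - 0*8 = 4 - 1*0 = 4 + 0 = 4)
J(V) = -4 + V (J(V) = V - 1*4 = V - 4 = -4 + V)
J(-344)/942217 = (-4 - 344)/942217 = -348*1/942217 = -348/942217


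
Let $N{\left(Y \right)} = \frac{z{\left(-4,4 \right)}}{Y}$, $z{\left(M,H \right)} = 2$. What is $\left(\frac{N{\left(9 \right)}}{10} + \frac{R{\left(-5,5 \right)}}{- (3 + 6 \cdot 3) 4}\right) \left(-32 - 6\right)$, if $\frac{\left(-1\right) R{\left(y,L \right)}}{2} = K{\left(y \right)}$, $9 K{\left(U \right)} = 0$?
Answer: $- \frac{38}{45} \approx -0.84444$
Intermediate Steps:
$K{\left(U \right)} = 0$ ($K{\left(U \right)} = \frac{1}{9} \cdot 0 = 0$)
$R{\left(y,L \right)} = 0$ ($R{\left(y,L \right)} = \left(-2\right) 0 = 0$)
$N{\left(Y \right)} = \frac{2}{Y}$
$\left(\frac{N{\left(9 \right)}}{10} + \frac{R{\left(-5,5 \right)}}{- (3 + 6 \cdot 3) 4}\right) \left(-32 - 6\right) = \left(\frac{2 \cdot \frac{1}{9}}{10} + \frac{0}{- (3 + 6 \cdot 3) 4}\right) \left(-32 - 6\right) = \left(2 \cdot \frac{1}{9} \cdot \frac{1}{10} + \frac{0}{- (3 + 18) 4}\right) \left(-38\right) = \left(\frac{2}{9} \cdot \frac{1}{10} + \frac{0}{\left(-1\right) 21 \cdot 4}\right) \left(-38\right) = \left(\frac{1}{45} + \frac{0}{\left(-21\right) 4}\right) \left(-38\right) = \left(\frac{1}{45} + \frac{0}{-84}\right) \left(-38\right) = \left(\frac{1}{45} + 0 \left(- \frac{1}{84}\right)\right) \left(-38\right) = \left(\frac{1}{45} + 0\right) \left(-38\right) = \frac{1}{45} \left(-38\right) = - \frac{38}{45}$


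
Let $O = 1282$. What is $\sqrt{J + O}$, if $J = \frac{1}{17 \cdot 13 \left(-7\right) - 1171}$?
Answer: $\frac{5 \sqrt{42092458}}{906} \approx 35.805$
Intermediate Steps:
$J = - \frac{1}{2718}$ ($J = \frac{1}{221 \left(-7\right) - 1171} = \frac{1}{-1547 - 1171} = \frac{1}{-2718} = - \frac{1}{2718} \approx -0.00036792$)
$\sqrt{J + O} = \sqrt{- \frac{1}{2718} + 1282} = \sqrt{\frac{3484475}{2718}} = \frac{5 \sqrt{42092458}}{906}$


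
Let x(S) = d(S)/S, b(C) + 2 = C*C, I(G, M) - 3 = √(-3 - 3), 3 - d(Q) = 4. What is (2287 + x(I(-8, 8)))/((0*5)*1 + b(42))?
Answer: 5717/4405 + I*√6/26430 ≈ 1.2978 + 9.2678e-5*I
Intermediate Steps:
d(Q) = -1 (d(Q) = 3 - 1*4 = 3 - 4 = -1)
I(G, M) = 3 + I*√6 (I(G, M) = 3 + √(-3 - 3) = 3 + √(-6) = 3 + I*√6)
b(C) = -2 + C² (b(C) = -2 + C*C = -2 + C²)
x(S) = -1/S
(2287 + x(I(-8, 8)))/((0*5)*1 + b(42)) = (2287 - 1/(3 + I*√6))/((0*5)*1 + (-2 + 42²)) = (2287 - 1/(3 + I*√6))/(0*1 + (-2 + 1764)) = (2287 - 1/(3 + I*√6))/(0 + 1762) = (2287 - 1/(3 + I*√6))/1762 = (2287 - 1/(3 + I*√6))*(1/1762) = 2287/1762 - 1/(1762*(3 + I*√6))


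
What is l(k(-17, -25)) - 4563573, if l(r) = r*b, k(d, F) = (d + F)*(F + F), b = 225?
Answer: -4091073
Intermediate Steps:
k(d, F) = 2*F*(F + d) (k(d, F) = (F + d)*(2*F) = 2*F*(F + d))
l(r) = 225*r (l(r) = r*225 = 225*r)
l(k(-17, -25)) - 4563573 = 225*(2*(-25)*(-25 - 17)) - 4563573 = 225*(2*(-25)*(-42)) - 4563573 = 225*2100 - 4563573 = 472500 - 4563573 = -4091073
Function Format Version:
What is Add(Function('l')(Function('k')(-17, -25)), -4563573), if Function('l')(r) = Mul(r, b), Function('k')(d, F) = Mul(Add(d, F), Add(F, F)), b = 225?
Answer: -4091073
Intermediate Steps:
Function('k')(d, F) = Mul(2, F, Add(F, d)) (Function('k')(d, F) = Mul(Add(F, d), Mul(2, F)) = Mul(2, F, Add(F, d)))
Function('l')(r) = Mul(225, r) (Function('l')(r) = Mul(r, 225) = Mul(225, r))
Add(Function('l')(Function('k')(-17, -25)), -4563573) = Add(Mul(225, Mul(2, -25, Add(-25, -17))), -4563573) = Add(Mul(225, Mul(2, -25, -42)), -4563573) = Add(Mul(225, 2100), -4563573) = Add(472500, -4563573) = -4091073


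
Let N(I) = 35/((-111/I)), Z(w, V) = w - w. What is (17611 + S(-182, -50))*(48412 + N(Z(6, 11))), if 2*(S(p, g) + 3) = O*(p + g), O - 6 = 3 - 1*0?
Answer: 801896368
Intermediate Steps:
Z(w, V) = 0
O = 9 (O = 6 + (3 - 1*0) = 6 + (3 + 0) = 6 + 3 = 9)
S(p, g) = -3 + 9*g/2 + 9*p/2 (S(p, g) = -3 + (9*(p + g))/2 = -3 + (9*(g + p))/2 = -3 + (9*g + 9*p)/2 = -3 + (9*g/2 + 9*p/2) = -3 + 9*g/2 + 9*p/2)
N(I) = -35*I/111 (N(I) = 35*(-I/111) = -35*I/111)
(17611 + S(-182, -50))*(48412 + N(Z(6, 11))) = (17611 + (-3 + (9/2)*(-50) + (9/2)*(-182)))*(48412 - 35/111*0) = (17611 + (-3 - 225 - 819))*(48412 + 0) = (17611 - 1047)*48412 = 16564*48412 = 801896368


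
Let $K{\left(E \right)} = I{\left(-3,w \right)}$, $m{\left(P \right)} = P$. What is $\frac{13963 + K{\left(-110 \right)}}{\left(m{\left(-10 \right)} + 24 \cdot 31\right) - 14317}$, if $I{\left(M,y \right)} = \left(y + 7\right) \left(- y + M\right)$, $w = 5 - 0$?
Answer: $- \frac{13867}{13583} \approx -1.0209$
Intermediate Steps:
$w = 5$ ($w = 5 + 0 = 5$)
$I{\left(M,y \right)} = \left(7 + y\right) \left(M - y\right)$
$K{\left(E \right)} = -96$ ($K{\left(E \right)} = - 5^{2} - 35 + 7 \left(-3\right) - 15 = \left(-1\right) 25 - 35 - 21 - 15 = -25 - 35 - 21 - 15 = -96$)
$\frac{13963 + K{\left(-110 \right)}}{\left(m{\left(-10 \right)} + 24 \cdot 31\right) - 14317} = \frac{13963 - 96}{\left(-10 + 24 \cdot 31\right) - 14317} = \frac{13867}{\left(-10 + 744\right) - 14317} = \frac{13867}{734 - 14317} = \frac{13867}{-13583} = 13867 \left(- \frac{1}{13583}\right) = - \frac{13867}{13583}$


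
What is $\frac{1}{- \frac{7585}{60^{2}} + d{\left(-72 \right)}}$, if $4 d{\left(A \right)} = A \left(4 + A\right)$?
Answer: $\frac{720}{879763} \approx 0.0008184$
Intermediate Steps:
$d{\left(A \right)} = \frac{A \left(4 + A\right)}{4}$
$\frac{1}{- \frac{7585}{60^{2}} + d{\left(-72 \right)}} = \frac{1}{- \frac{7585}{60^{2}} + \frac{1}{4} \left(-72\right) \left(4 - 72\right)} = \frac{1}{- \frac{7585}{3600} + \frac{1}{4} \left(-72\right) \left(-68\right)} = \frac{1}{\left(-7585\right) \frac{1}{3600} + 1224} = \frac{1}{- \frac{1517}{720} + 1224} = \frac{1}{\frac{879763}{720}} = \frac{720}{879763}$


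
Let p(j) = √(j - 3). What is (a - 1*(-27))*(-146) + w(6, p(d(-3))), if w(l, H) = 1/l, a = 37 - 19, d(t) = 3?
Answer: -39419/6 ≈ -6569.8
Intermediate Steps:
p(j) = √(-3 + j)
a = 18
(a - 1*(-27))*(-146) + w(6, p(d(-3))) = (18 - 1*(-27))*(-146) + 1/6 = (18 + 27)*(-146) + ⅙ = 45*(-146) + ⅙ = -6570 + ⅙ = -39419/6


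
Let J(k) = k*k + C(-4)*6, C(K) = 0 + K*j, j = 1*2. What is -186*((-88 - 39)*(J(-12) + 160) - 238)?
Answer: 6091500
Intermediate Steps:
j = 2
C(K) = 2*K (C(K) = 0 + K*2 = 0 + 2*K = 2*K)
J(k) = -48 + k² (J(k) = k*k + (2*(-4))*6 = k² - 8*6 = k² - 48 = -48 + k²)
-186*((-88 - 39)*(J(-12) + 160) - 238) = -186*((-88 - 39)*((-48 + (-12)²) + 160) - 238) = -186*(-127*((-48 + 144) + 160) - 238) = -186*(-127*(96 + 160) - 238) = -186*(-127*256 - 238) = -186*(-32512 - 238) = -186*(-32750) = 6091500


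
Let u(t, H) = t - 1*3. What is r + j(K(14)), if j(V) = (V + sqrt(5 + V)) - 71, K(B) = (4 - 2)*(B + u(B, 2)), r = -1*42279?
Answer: -42300 + sqrt(55) ≈ -42293.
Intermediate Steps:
u(t, H) = -3 + t (u(t, H) = t - 3 = -3 + t)
r = -42279
K(B) = -6 + 4*B (K(B) = (4 - 2)*(B + (-3 + B)) = 2*(-3 + 2*B) = -6 + 4*B)
j(V) = -71 + V + sqrt(5 + V)
r + j(K(14)) = -42279 + (-71 + (-6 + 4*14) + sqrt(5 + (-6 + 4*14))) = -42279 + (-71 + (-6 + 56) + sqrt(5 + (-6 + 56))) = -42279 + (-71 + 50 + sqrt(5 + 50)) = -42279 + (-71 + 50 + sqrt(55)) = -42279 + (-21 + sqrt(55)) = -42300 + sqrt(55)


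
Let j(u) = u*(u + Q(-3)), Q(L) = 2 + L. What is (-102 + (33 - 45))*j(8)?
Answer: -6384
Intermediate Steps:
j(u) = u*(-1 + u) (j(u) = u*(u + (2 - 3)) = u*(u - 1) = u*(-1 + u))
(-102 + (33 - 45))*j(8) = (-102 + (33 - 45))*(8*(-1 + 8)) = (-102 - 12)*(8*7) = -114*56 = -6384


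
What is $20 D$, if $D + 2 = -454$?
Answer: $-9120$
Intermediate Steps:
$D = -456$ ($D = -2 - 454 = -456$)
$20 D = 20 \left(-456\right) = -9120$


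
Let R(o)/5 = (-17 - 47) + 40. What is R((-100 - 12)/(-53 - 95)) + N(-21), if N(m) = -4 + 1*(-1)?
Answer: -125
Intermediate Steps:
N(m) = -5 (N(m) = -4 - 1 = -5)
R(o) = -120 (R(o) = 5*((-17 - 47) + 40) = 5*(-64 + 40) = 5*(-24) = -120)
R((-100 - 12)/(-53 - 95)) + N(-21) = -120 - 5 = -125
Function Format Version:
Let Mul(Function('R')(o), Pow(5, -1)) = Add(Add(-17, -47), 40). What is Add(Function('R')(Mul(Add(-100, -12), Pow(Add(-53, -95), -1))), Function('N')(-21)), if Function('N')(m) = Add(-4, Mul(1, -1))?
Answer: -125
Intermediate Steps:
Function('N')(m) = -5 (Function('N')(m) = Add(-4, -1) = -5)
Function('R')(o) = -120 (Function('R')(o) = Mul(5, Add(Add(-17, -47), 40)) = Mul(5, Add(-64, 40)) = Mul(5, -24) = -120)
Add(Function('R')(Mul(Add(-100, -12), Pow(Add(-53, -95), -1))), Function('N')(-21)) = Add(-120, -5) = -125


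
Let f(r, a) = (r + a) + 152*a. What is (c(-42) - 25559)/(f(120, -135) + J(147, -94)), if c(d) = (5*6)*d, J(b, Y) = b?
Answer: 26819/20388 ≈ 1.3154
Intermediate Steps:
c(d) = 30*d
f(r, a) = r + 153*a (f(r, a) = (a + r) + 152*a = r + 153*a)
(c(-42) - 25559)/(f(120, -135) + J(147, -94)) = (30*(-42) - 25559)/((120 + 153*(-135)) + 147) = (-1260 - 25559)/((120 - 20655) + 147) = -26819/(-20535 + 147) = -26819/(-20388) = -26819*(-1/20388) = 26819/20388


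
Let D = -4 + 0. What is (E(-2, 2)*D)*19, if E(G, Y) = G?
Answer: 152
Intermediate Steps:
D = -4
(E(-2, 2)*D)*19 = -2*(-4)*19 = 8*19 = 152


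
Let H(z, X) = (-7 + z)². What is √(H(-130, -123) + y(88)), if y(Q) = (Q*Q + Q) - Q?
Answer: √26513 ≈ 162.83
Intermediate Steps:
y(Q) = Q² (y(Q) = (Q² + Q) - Q = (Q + Q²) - Q = Q²)
√(H(-130, -123) + y(88)) = √((-7 - 130)² + 88²) = √((-137)² + 7744) = √(18769 + 7744) = √26513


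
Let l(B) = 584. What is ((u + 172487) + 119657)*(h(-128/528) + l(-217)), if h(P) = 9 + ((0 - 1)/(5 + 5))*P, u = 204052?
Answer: 48552282404/165 ≈ 2.9426e+8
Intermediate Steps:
h(P) = 9 - P/10 (h(P) = 9 + (-1/10)*P = 9 + (-1*⅒)*P = 9 - P/10)
((u + 172487) + 119657)*(h(-128/528) + l(-217)) = ((204052 + 172487) + 119657)*((9 - (-64)/(5*528)) + 584) = (376539 + 119657)*((9 - (-64)/(5*528)) + 584) = 496196*((9 - ⅒*(-8/33)) + 584) = 496196*((9 + 4/165) + 584) = 496196*(1489/165 + 584) = 496196*(97849/165) = 48552282404/165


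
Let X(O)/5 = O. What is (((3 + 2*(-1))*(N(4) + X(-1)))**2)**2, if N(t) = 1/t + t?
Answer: 81/256 ≈ 0.31641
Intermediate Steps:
N(t) = t + 1/t
X(O) = 5*O
(((3 + 2*(-1))*(N(4) + X(-1)))**2)**2 = (((3 + 2*(-1))*((4 + 1/4) + 5*(-1)))**2)**2 = (((3 - 2)*((4 + 1/4) - 5))**2)**2 = ((1*(17/4 - 5))**2)**2 = ((1*(-3/4))**2)**2 = ((-3/4)**2)**2 = (9/16)**2 = 81/256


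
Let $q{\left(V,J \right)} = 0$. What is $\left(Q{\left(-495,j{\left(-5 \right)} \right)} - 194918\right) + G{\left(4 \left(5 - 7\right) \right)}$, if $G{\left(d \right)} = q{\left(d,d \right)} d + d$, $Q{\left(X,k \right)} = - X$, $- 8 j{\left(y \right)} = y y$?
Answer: $-194431$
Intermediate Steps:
$j{\left(y \right)} = - \frac{y^{2}}{8}$ ($j{\left(y \right)} = - \frac{y y}{8} = - \frac{y^{2}}{8}$)
$G{\left(d \right)} = d$ ($G{\left(d \right)} = 0 d + d = 0 + d = d$)
$\left(Q{\left(-495,j{\left(-5 \right)} \right)} - 194918\right) + G{\left(4 \left(5 - 7\right) \right)} = \left(\left(-1\right) \left(-495\right) - 194918\right) + 4 \left(5 - 7\right) = \left(495 - 194918\right) + 4 \left(5 - 7\right) = -194423 + 4 \left(-2\right) = -194423 - 8 = -194431$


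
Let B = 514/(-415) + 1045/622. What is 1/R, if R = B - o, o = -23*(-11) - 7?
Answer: -258130/63386013 ≈ -0.0040724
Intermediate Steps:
o = 246 (o = 253 - 7 = 246)
B = 113967/258130 (B = 514*(-1/415) + 1045*(1/622) = -514/415 + 1045/622 = 113967/258130 ≈ 0.44151)
R = -63386013/258130 (R = 113967/258130 - 1*246 = 113967/258130 - 246 = -63386013/258130 ≈ -245.56)
1/R = 1/(-63386013/258130) = -258130/63386013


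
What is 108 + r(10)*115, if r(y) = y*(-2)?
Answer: -2192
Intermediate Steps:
r(y) = -2*y
108 + r(10)*115 = 108 - 2*10*115 = 108 - 20*115 = 108 - 2300 = -2192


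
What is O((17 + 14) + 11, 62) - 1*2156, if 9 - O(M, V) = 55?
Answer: -2202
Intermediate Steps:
O(M, V) = -46 (O(M, V) = 9 - 1*55 = 9 - 55 = -46)
O((17 + 14) + 11, 62) - 1*2156 = -46 - 1*2156 = -46 - 2156 = -2202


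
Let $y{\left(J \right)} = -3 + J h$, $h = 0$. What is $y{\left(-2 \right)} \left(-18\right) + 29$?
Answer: $83$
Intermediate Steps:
$y{\left(J \right)} = -3$ ($y{\left(J \right)} = -3 + J 0 = -3 + 0 = -3$)
$y{\left(-2 \right)} \left(-18\right) + 29 = \left(-3\right) \left(-18\right) + 29 = 54 + 29 = 83$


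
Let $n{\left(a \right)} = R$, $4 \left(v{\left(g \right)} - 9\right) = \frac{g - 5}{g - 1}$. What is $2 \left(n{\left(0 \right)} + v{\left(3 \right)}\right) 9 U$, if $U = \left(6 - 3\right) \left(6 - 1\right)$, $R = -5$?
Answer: $\frac{2025}{2} \approx 1012.5$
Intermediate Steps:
$v{\left(g \right)} = 9 + \frac{-5 + g}{4 \left(-1 + g\right)}$ ($v{\left(g \right)} = 9 + \frac{\left(g - 5\right) \frac{1}{g - 1}}{4} = 9 + \frac{\left(-5 + g\right) \frac{1}{-1 + g}}{4} = 9 + \frac{\frac{1}{-1 + g} \left(-5 + g\right)}{4} = 9 + \frac{-5 + g}{4 \left(-1 + g\right)}$)
$n{\left(a \right)} = -5$
$U = 15$ ($U = 3 \cdot 5 = 15$)
$2 \left(n{\left(0 \right)} + v{\left(3 \right)}\right) 9 U = 2 \left(-5 + \frac{-41 + 37 \cdot 3}{4 \left(-1 + 3\right)}\right) 9 \cdot 15 = 2 \left(-5 + \frac{-41 + 111}{4 \cdot 2}\right) 9 \cdot 15 = 2 \left(-5 + \frac{1}{4} \cdot \frac{1}{2} \cdot 70\right) 9 \cdot 15 = 2 \left(-5 + \frac{35}{4}\right) 9 \cdot 15 = 2 \cdot \frac{15}{4} \cdot 9 \cdot 15 = \frac{15}{2} \cdot 9 \cdot 15 = \frac{135}{2} \cdot 15 = \frac{2025}{2}$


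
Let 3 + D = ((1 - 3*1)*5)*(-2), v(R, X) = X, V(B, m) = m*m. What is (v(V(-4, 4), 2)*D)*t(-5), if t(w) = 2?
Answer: 68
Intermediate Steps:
V(B, m) = m**2
D = 17 (D = -3 + ((1 - 3*1)*5)*(-2) = -3 + ((1 - 3)*5)*(-2) = -3 - 2*5*(-2) = -3 - 10*(-2) = -3 + 20 = 17)
(v(V(-4, 4), 2)*D)*t(-5) = (2*17)*2 = 34*2 = 68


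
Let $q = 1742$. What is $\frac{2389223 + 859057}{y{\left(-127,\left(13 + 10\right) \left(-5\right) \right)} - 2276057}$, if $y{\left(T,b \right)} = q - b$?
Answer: $- \frac{81207}{56855} \approx -1.4283$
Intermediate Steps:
$y{\left(T,b \right)} = 1742 - b$
$\frac{2389223 + 859057}{y{\left(-127,\left(13 + 10\right) \left(-5\right) \right)} - 2276057} = \frac{2389223 + 859057}{\left(1742 - \left(13 + 10\right) \left(-5\right)\right) - 2276057} = \frac{3248280}{\left(1742 - 23 \left(-5\right)\right) - 2276057} = \frac{3248280}{\left(1742 - -115\right) - 2276057} = \frac{3248280}{\left(1742 + 115\right) - 2276057} = \frac{3248280}{1857 - 2276057} = \frac{3248280}{-2274200} = 3248280 \left(- \frac{1}{2274200}\right) = - \frac{81207}{56855}$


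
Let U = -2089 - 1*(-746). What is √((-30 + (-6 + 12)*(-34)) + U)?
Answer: I*√1577 ≈ 39.711*I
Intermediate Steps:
U = -1343 (U = -2089 + 746 = -1343)
√((-30 + (-6 + 12)*(-34)) + U) = √((-30 + (-6 + 12)*(-34)) - 1343) = √((-30 + 6*(-34)) - 1343) = √((-30 - 204) - 1343) = √(-234 - 1343) = √(-1577) = I*√1577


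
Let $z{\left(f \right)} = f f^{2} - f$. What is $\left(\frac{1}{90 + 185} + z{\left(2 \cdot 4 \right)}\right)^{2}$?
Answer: $\frac{19210237201}{75625} \approx 2.5402 \cdot 10^{5}$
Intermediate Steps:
$z{\left(f \right)} = f^{3} - f$
$\left(\frac{1}{90 + 185} + z{\left(2 \cdot 4 \right)}\right)^{2} = \left(\frac{1}{90 + 185} + \left(\left(2 \cdot 4\right)^{3} - 2 \cdot 4\right)\right)^{2} = \left(\frac{1}{275} + \left(8^{3} - 8\right)\right)^{2} = \left(\frac{1}{275} + \left(512 - 8\right)\right)^{2} = \left(\frac{1}{275} + 504\right)^{2} = \left(\frac{138601}{275}\right)^{2} = \frac{19210237201}{75625}$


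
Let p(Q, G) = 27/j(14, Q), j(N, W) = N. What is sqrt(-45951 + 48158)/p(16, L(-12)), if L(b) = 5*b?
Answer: 14*sqrt(2207)/27 ≈ 24.359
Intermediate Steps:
p(Q, G) = 27/14
sqrt(-45951 + 48158)/p(16, L(-12)) = sqrt(-45951 + 48158)/(27/14) = sqrt(2207)*(14/27) = 14*sqrt(2207)/27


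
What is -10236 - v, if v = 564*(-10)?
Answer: -4596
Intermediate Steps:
v = -5640
-10236 - v = -10236 - 1*(-5640) = -10236 + 5640 = -4596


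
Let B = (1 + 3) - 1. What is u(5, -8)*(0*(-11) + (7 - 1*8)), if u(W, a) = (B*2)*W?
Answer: -30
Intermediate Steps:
B = 3 (B = 4 - 1 = 3)
u(W, a) = 6*W (u(W, a) = (3*2)*W = 6*W)
u(5, -8)*(0*(-11) + (7 - 1*8)) = (6*5)*(0*(-11) + (7 - 1*8)) = 30*(0 + (7 - 8)) = 30*(0 - 1) = 30*(-1) = -30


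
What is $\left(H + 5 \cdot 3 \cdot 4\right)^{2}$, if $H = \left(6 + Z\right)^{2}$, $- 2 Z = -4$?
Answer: $15376$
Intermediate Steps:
$Z = 2$ ($Z = \left(- \frac{1}{2}\right) \left(-4\right) = 2$)
$H = 64$ ($H = \left(6 + 2\right)^{2} = 8^{2} = 64$)
$\left(H + 5 \cdot 3 \cdot 4\right)^{2} = \left(64 + 5 \cdot 3 \cdot 4\right)^{2} = \left(64 + 15 \cdot 4\right)^{2} = \left(64 + 60\right)^{2} = 124^{2} = 15376$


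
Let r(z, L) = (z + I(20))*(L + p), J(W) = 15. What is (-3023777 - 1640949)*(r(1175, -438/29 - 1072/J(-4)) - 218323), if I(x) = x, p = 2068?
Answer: -872328284464582/87 ≈ -1.0027e+13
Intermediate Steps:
r(z, L) = (20 + z)*(2068 + L) (r(z, L) = (z + 20)*(L + 2068) = (20 + z)*(2068 + L))
(-3023777 - 1640949)*(r(1175, -438/29 - 1072/J(-4)) - 218323) = (-3023777 - 1640949)*((41360 + 20*(-438/29 - 1072/15) + 2068*1175 + (-438/29 - 1072/15)*1175) - 218323) = -4664726*((41360 + 20*(-438*1/29 - 1072*1/15) + 2429900 + (-438*1/29 - 1072*1/15)*1175) - 218323) = -4664726*((41360 + 20*(-438/29 - 1072/15) + 2429900 + (-438/29 - 1072/15)*1175) - 218323) = -4664726*((41360 + 20*(-37658/435) + 2429900 - 37658/435*1175) - 218323) = -4664726*((41360 - 150632/87 + 2429900 - 8849630/87) - 218323) = -4664726*(205999358/87 - 218323) = -4664726*187005257/87 = -872328284464582/87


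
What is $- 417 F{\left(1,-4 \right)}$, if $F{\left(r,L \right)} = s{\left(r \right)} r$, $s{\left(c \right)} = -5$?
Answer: $2085$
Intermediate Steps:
$F{\left(r,L \right)} = - 5 r$
$- 417 F{\left(1,-4 \right)} = - 417 \left(\left(-5\right) 1\right) = \left(-417\right) \left(-5\right) = 2085$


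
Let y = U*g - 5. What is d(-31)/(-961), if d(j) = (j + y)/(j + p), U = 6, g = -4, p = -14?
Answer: -4/2883 ≈ -0.0013874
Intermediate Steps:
y = -29 (y = 6*(-4) - 5 = -24 - 5 = -29)
d(j) = (-29 + j)/(-14 + j) (d(j) = (j - 29)/(j - 14) = (-29 + j)/(-14 + j))
d(-31)/(-961) = ((-29 - 31)/(-14 - 31))/(-961) = (-60/(-45))*(-1/961) = -1/45*(-60)*(-1/961) = (4/3)*(-1/961) = -4/2883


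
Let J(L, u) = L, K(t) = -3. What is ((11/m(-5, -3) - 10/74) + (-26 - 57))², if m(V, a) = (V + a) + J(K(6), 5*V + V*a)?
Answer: 9690769/1369 ≈ 7078.7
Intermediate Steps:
m(V, a) = -3 + V + a (m(V, a) = (V + a) - 3 = -3 + V + a)
((11/m(-5, -3) - 10/74) + (-26 - 57))² = ((11/(-3 - 5 - 3) - 10/74) + (-26 - 57))² = ((11/(-11) - 10*1/74) - 83)² = ((11*(-1/11) - 5/37) - 83)² = ((-1 - 5/37) - 83)² = (-42/37 - 83)² = (-3113/37)² = 9690769/1369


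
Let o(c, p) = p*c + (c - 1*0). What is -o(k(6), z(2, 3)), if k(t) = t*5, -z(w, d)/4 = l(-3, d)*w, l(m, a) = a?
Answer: 690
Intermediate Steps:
z(w, d) = -4*d*w
k(t) = 5*t
o(c, p) = c + c*p (o(c, p) = c*p + (c + 0) = c*p + c = c + c*p)
-o(k(6), z(2, 3)) = -5*6*(1 - 4*3*2) = -30*(1 - 24) = -30*(-23) = -1*(-690) = 690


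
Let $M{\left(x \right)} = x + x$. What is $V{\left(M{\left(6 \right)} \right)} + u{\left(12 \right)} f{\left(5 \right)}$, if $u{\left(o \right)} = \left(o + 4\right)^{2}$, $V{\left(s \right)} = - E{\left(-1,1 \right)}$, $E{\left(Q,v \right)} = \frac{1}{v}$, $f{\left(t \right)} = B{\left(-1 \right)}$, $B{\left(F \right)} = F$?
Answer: $-257$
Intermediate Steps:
$f{\left(t \right)} = -1$
$M{\left(x \right)} = 2 x$
$V{\left(s \right)} = -1$ ($V{\left(s \right)} = - 1^{-1} = \left(-1\right) 1 = -1$)
$u{\left(o \right)} = \left(4 + o\right)^{2}$
$V{\left(M{\left(6 \right)} \right)} + u{\left(12 \right)} f{\left(5 \right)} = -1 + \left(4 + 12\right)^{2} \left(-1\right) = -1 + 16^{2} \left(-1\right) = -1 + 256 \left(-1\right) = -1 - 256 = -257$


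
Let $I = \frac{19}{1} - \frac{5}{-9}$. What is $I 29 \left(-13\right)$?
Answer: $- \frac{66352}{9} \approx -7372.4$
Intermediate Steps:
$I = \frac{176}{9}$ ($I = 19 \cdot 1 - - \frac{5}{9} = 19 + \frac{5}{9} = \frac{176}{9} \approx 19.556$)
$I 29 \left(-13\right) = \frac{176}{9} \cdot 29 \left(-13\right) = \frac{5104}{9} \left(-13\right) = - \frac{66352}{9}$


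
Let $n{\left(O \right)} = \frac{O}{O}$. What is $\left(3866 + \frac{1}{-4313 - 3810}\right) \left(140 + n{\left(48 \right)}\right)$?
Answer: $\frac{4427895897}{8123} \approx 5.4511 \cdot 10^{5}$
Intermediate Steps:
$n{\left(O \right)} = 1$
$\left(3866 + \frac{1}{-4313 - 3810}\right) \left(140 + n{\left(48 \right)}\right) = \left(3866 + \frac{1}{-4313 - 3810}\right) \left(140 + 1\right) = \left(3866 + \frac{1}{-8123}\right) 141 = \left(3866 - \frac{1}{8123}\right) 141 = \frac{31403517}{8123} \cdot 141 = \frac{4427895897}{8123}$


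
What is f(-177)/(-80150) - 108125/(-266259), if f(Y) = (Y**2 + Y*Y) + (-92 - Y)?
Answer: -1148524241/3048665550 ≈ -0.37673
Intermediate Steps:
f(Y) = -92 - Y + 2*Y**2 (f(Y) = (Y**2 + Y**2) + (-92 - Y) = 2*Y**2 + (-92 - Y) = -92 - Y + 2*Y**2)
f(-177)/(-80150) - 108125/(-266259) = (-92 - 1*(-177) + 2*(-177)**2)/(-80150) - 108125/(-266259) = (-92 + 177 + 2*31329)*(-1/80150) - 108125*(-1/266259) = (-92 + 177 + 62658)*(-1/80150) + 108125/266259 = 62743*(-1/80150) + 108125/266259 = -62743/80150 + 108125/266259 = -1148524241/3048665550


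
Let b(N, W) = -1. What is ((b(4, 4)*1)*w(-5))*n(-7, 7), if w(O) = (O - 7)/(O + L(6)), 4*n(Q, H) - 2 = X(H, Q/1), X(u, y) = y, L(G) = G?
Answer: -15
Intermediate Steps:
n(Q, H) = 1/2 + Q/4 (n(Q, H) = 1/2 + (Q/1)/4 = 1/2 + (Q*1)/4 = 1/2 + Q/4)
w(O) = (-7 + O)/(6 + O) (w(O) = (O - 7)/(O + 6) = (-7 + O)/(6 + O))
((b(4, 4)*1)*w(-5))*n(-7, 7) = ((-1*1)*((-7 - 5)/(6 - 5)))*(1/2 + (1/4)*(-7)) = (-(-12)/1)*(1/2 - 7/4) = -(-12)*(-5/4) = -1*(-12)*(-5/4) = 12*(-5/4) = -15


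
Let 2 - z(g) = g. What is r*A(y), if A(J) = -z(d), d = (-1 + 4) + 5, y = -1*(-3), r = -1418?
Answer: -8508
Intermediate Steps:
y = 3
d = 8 (d = 3 + 5 = 8)
z(g) = 2 - g
A(J) = 6 (A(J) = -(2 - 1*8) = -(2 - 8) = -1*(-6) = 6)
r*A(y) = -1418*6 = -8508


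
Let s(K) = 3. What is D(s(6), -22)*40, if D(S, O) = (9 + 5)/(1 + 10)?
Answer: 560/11 ≈ 50.909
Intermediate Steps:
D(S, O) = 14/11
D(s(6), -22)*40 = (14/11)*40 = 560/11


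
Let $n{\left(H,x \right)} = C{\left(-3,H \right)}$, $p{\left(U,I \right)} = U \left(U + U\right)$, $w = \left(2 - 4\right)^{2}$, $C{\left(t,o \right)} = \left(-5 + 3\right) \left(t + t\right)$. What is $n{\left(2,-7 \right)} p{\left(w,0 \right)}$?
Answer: $384$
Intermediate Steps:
$C{\left(t,o \right)} = - 4 t$ ($C{\left(t,o \right)} = - 2 \cdot 2 t = - 4 t$)
$w = 4$ ($w = \left(-2\right)^{2} = 4$)
$p{\left(U,I \right)} = 2 U^{2}$ ($p{\left(U,I \right)} = U 2 U = 2 U^{2}$)
$n{\left(H,x \right)} = 12$ ($n{\left(H,x \right)} = \left(-4\right) \left(-3\right) = 12$)
$n{\left(2,-7 \right)} p{\left(w,0 \right)} = 12 \cdot 2 \cdot 4^{2} = 12 \cdot 2 \cdot 16 = 12 \cdot 32 = 384$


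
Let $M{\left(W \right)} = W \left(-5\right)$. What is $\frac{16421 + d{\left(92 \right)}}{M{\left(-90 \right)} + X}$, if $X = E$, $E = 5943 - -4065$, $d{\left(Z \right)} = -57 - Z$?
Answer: $\frac{904}{581} \approx 1.5559$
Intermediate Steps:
$M{\left(W \right)} = - 5 W$
$E = 10008$ ($E = 5943 + 4065 = 10008$)
$X = 10008$
$\frac{16421 + d{\left(92 \right)}}{M{\left(-90 \right)} + X} = \frac{16421 - 149}{\left(-5\right) \left(-90\right) + 10008} = \frac{16421 - 149}{450 + 10008} = \frac{16421 - 149}{10458} = 16272 \cdot \frac{1}{10458} = \frac{904}{581}$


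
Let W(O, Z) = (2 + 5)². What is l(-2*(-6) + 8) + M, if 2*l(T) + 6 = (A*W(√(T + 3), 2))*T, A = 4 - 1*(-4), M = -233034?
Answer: -229117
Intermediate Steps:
A = 8 (A = 4 + 4 = 8)
W(O, Z) = 49 (W(O, Z) = 7² = 49)
l(T) = -3 + 196*T (l(T) = -3 + ((8*49)*T)/2 = -3 + (392*T)/2 = -3 + 196*T)
l(-2*(-6) + 8) + M = (-3 + 196*(-2*(-6) + 8)) - 233034 = (-3 + 196*(12 + 8)) - 233034 = (-3 + 196*20) - 233034 = (-3 + 3920) - 233034 = 3917 - 233034 = -229117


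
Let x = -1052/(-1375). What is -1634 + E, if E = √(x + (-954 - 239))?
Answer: -1634 + 3*I*√10018085/275 ≈ -1634.0 + 34.529*I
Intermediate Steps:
x = 1052/1375 (x = -1052*(-1/1375) = 1052/1375 ≈ 0.76509)
E = 3*I*√10018085/275 (E = √(1052/1375 + (-954 - 239)) = √(1052/1375 - 1193) = √(-1639323/1375) = 3*I*√10018085/275 ≈ 34.529*I)
-1634 + E = -1634 + 3*I*√10018085/275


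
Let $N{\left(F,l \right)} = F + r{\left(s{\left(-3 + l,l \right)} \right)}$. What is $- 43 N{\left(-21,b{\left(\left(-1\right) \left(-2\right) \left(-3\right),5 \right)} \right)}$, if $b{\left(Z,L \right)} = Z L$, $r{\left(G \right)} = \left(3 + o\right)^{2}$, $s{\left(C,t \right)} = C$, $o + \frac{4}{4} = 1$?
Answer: $516$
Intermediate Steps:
$o = 0$ ($o = -1 + 1 = 0$)
$r{\left(G \right)} = 9$ ($r{\left(G \right)} = \left(3 + 0\right)^{2} = 3^{2} = 9$)
$b{\left(Z,L \right)} = L Z$
$N{\left(F,l \right)} = 9 + F$ ($N{\left(F,l \right)} = F + 9 = 9 + F$)
$- 43 N{\left(-21,b{\left(\left(-1\right) \left(-2\right) \left(-3\right),5 \right)} \right)} = - 43 \left(9 - 21\right) = \left(-43\right) \left(-12\right) = 516$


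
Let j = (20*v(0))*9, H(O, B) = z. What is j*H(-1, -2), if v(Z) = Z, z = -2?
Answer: 0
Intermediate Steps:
H(O, B) = -2
j = 0 (j = (20*0)*9 = 0*9 = 0)
j*H(-1, -2) = 0*(-2) = 0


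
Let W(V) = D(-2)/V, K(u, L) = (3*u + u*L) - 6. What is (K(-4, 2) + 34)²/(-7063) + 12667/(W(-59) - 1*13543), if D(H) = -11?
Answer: -5329691903/5643520638 ≈ -0.94439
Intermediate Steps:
K(u, L) = -6 + 3*u + L*u (K(u, L) = (3*u + L*u) - 6 = -6 + 3*u + L*u)
W(V) = -11/V
(K(-4, 2) + 34)²/(-7063) + 12667/(W(-59) - 1*13543) = ((-6 + 3*(-4) + 2*(-4)) + 34)²/(-7063) + 12667/(-11/(-59) - 1*13543) = ((-6 - 12 - 8) + 34)²*(-1/7063) + 12667/(-11*(-1/59) - 13543) = (-26 + 34)²*(-1/7063) + 12667/(11/59 - 13543) = 8²*(-1/7063) + 12667/(-799026/59) = 64*(-1/7063) + 12667*(-59/799026) = -64/7063 - 747353/799026 = -5329691903/5643520638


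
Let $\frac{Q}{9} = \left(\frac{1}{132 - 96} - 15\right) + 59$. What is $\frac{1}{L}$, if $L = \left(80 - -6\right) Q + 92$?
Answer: $\frac{2}{68339} \approx 2.9266 \cdot 10^{-5}$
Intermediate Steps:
$Q = \frac{1585}{4}$ ($Q = 9 \left(\left(\frac{1}{132 - 96} - 15\right) + 59\right) = 9 \left(\left(\frac{1}{36} - 15\right) + 59\right) = 9 \left(- \frac{539}{36} + 59\right) = 9 \cdot \frac{1585}{36} = \frac{1585}{4} \approx 396.25$)
$L = \frac{68339}{2}$ ($L = \left(80 - -6\right) \frac{1585}{4} + 92 = \left(80 + 6\right) \frac{1585}{4} + 92 = 86 \cdot \frac{1585}{4} + 92 = \frac{68155}{2} + 92 = \frac{68339}{2} \approx 34170.0$)
$\frac{1}{L} = \frac{1}{\frac{68339}{2}} = \frac{2}{68339}$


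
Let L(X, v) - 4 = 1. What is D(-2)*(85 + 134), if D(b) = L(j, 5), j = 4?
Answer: 1095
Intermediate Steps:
L(X, v) = 5 (L(X, v) = 4 + 1 = 5)
D(b) = 5
D(-2)*(85 + 134) = 5*(85 + 134) = 5*219 = 1095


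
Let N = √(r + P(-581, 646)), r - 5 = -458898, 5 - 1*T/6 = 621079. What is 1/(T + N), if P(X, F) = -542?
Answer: -1242148/4628795114857 - I*√459435/13886385344571 ≈ -2.6835e-7 - 4.8812e-11*I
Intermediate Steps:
T = -3726444 (T = 30 - 6*621079 = 30 - 3726474 = -3726444)
r = -458893 (r = 5 - 458898 = -458893)
N = I*√459435 (N = √(-458893 - 542) = √(-459435) = I*√459435 ≈ 677.82*I)
1/(T + N) = 1/(-3726444 + I*√459435)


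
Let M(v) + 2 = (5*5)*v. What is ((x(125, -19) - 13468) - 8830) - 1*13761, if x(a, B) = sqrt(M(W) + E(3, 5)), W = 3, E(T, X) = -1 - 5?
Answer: -36059 + sqrt(67) ≈ -36051.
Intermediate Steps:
E(T, X) = -6
M(v) = -2 + 25*v (M(v) = -2 + (5*5)*v = -2 + 25*v)
x(a, B) = sqrt(67) (x(a, B) = sqrt((-2 + 25*3) - 6) = sqrt((-2 + 75) - 6) = sqrt(73 - 6) = sqrt(67))
((x(125, -19) - 13468) - 8830) - 1*13761 = ((sqrt(67) - 13468) - 8830) - 1*13761 = ((-13468 + sqrt(67)) - 8830) - 13761 = (-22298 + sqrt(67)) - 13761 = -36059 + sqrt(67)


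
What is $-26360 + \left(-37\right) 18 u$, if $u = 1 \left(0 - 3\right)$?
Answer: $-24362$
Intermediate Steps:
$u = -3$ ($u = 1 \left(-3\right) = -3$)
$-26360 + \left(-37\right) 18 u = -26360 + \left(-37\right) 18 \left(-3\right) = -26360 - -1998 = -26360 + 1998 = -24362$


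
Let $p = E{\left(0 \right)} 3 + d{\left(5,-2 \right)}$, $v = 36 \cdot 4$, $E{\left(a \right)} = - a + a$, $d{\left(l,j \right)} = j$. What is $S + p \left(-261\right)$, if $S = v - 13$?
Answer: $653$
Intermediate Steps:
$E{\left(a \right)} = 0$
$v = 144$
$S = 131$ ($S = 144 - 13 = 131$)
$p = -2$ ($p = 0 \cdot 3 - 2 = 0 - 2 = -2$)
$S + p \left(-261\right) = 131 - -522 = 131 + 522 = 653$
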